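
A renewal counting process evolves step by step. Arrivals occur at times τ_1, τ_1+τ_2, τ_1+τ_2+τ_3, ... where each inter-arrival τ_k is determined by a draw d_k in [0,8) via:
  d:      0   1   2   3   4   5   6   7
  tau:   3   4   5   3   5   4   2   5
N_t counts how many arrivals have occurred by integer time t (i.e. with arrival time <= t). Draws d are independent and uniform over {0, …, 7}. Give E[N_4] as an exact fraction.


Inter-arrival values over d=0..7: [3, 4, 5, 3, 5, 4, 2, 5]
Each d has probability 1/8, so the pmf of τ is: f(2) = 1/8, f(3) = 1/4, f(4) = 1/4, f(5) = 3/8
Renewal equation for m(n) = E[N_n]: condition on τ_1 = k (if k <= n, one arrival plus a fresh copy on the remaining n−k steps): m(n) = F(n) + Σ_{k<=n} f(k)·m(n−k), where F(n) = P(τ <= n) and m(0) = 0
m(1) = F(1) = 0
m(2) = F(2) = 1/8
m(3) = F(3) = 3/8
m(4) = F(4) + f(2)·m(2) = 5/8 + 1/8·1/8 = 41/64
E[N_4] = m(4) = 41/64

41/64


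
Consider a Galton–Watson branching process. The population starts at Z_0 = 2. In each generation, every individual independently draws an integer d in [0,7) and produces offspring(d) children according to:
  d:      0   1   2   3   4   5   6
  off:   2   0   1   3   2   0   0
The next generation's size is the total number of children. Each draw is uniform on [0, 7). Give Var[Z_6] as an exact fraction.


587116707840/13841287201

Outcome values over d=0..6: [2, 0, 1, 3, 2, 0, 0]
Σy = 8, Σy² = 18, M = 7
μ = 8/7 = 8/7,  σ² = 18/7 − (8/7)² = 62/49
V_0 = 0, E_0 = 2
V_1 = 62/49·E_0 + (8/7)²·V_0 = 124/49;  E_1 = 16/7
V_2 = 62/49·E_1 + (8/7)²·V_1 = 14880/2401;  E_2 = 128/49
V_3 = 62/49·E_2 + (8/7)²·V_2 = 1341184/117649;  E_3 = 1024/343
V_4 = 62/49·E_3 + (8/7)²·V_3 = 107612160/5764801;  E_4 = 8192/2401
V_5 = 62/49·E_4 + (8/7)²·V_4 = 8106655744/282475249;  E_5 = 65536/16807
V_6 = 62/49·E_5 + (8/7)²·V_5 = 587116707840/13841287201;  E_6 = 524288/117649


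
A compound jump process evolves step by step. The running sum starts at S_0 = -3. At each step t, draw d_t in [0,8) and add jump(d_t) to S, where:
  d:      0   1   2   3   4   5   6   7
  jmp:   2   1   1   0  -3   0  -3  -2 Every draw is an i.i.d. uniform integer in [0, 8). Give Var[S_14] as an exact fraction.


Outcome values over d=0..7: [2, 1, 1, 0, -3, 0, -3, -2]
Σy = -4, Σy² = 28, M = 8
μ = -4/8 = -1/2,  σ² = 28/8 − (-1/2)² = 13/4
Independent increments: Var[S_14] = 14·σ² = 14·(13/4) = 91/2

91/2


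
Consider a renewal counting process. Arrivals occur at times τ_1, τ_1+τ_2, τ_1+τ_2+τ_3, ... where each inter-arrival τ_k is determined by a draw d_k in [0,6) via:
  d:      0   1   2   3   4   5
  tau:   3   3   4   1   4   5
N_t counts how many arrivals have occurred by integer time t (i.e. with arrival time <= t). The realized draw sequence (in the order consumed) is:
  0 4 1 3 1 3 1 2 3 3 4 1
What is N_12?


4

draw d_1=0: τ_1=3, arrival time A_1=3
draw d_2=4: τ_2=4, arrival time A_2=7
draw d_3=1: τ_3=3, arrival time A_3=10
draw d_4=3: τ_4=1, arrival time A_4=11
draw d_5=1: τ_5=3, arrival time A_5=14
draw d_6=3: τ_6=1, arrival time A_6=15
draw d_7=1: τ_7=3, arrival time A_7=18
draw d_8=2: τ_8=4, arrival time A_8=22
draw d_9=3: τ_9=1, arrival time A_9=23
draw d_10=3: τ_10=1, arrival time A_10=24
draw d_11=4: τ_11=4, arrival time A_11=28
draw d_12=1: τ_12=3, arrival time A_12=31
N_t over t=0..12: 0:0 1:0 2:0 3:1 4:1 5:1 6:1 7:2 8:2 9:2 10:3 11:4 12:4


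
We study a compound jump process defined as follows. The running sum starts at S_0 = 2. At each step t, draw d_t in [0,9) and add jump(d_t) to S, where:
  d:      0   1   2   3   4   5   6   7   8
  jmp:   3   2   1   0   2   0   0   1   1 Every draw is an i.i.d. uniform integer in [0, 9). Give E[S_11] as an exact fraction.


128/9

Outcome values over d=0..8: [3, 2, 1, 0, 2, 0, 0, 1, 1]
Σy = 10, Σy² = 20, M = 9
μ = 10/9 = 10/9,  σ² = 20/9 − (10/9)² = 80/81
E[S_11] = 2 + 11·(10/9) = 128/9


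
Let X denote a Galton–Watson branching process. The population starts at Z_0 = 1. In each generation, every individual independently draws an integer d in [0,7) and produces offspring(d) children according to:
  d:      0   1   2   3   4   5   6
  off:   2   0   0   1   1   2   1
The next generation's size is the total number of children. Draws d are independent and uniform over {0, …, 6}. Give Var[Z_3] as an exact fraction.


Outcome values over d=0..6: [2, 0, 0, 1, 1, 2, 1]
Σy = 7, Σy² = 11, M = 7
μ = 7/7 = 1,  σ² = 11/7 − (1)² = 4/7
V_0 = 0, E_0 = 1
V_1 = 4/7·E_0 + (1)²·V_0 = 4/7;  E_1 = 1
V_2 = 4/7·E_1 + (1)²·V_1 = 8/7;  E_2 = 1
V_3 = 4/7·E_2 + (1)²·V_2 = 12/7;  E_3 = 1

12/7


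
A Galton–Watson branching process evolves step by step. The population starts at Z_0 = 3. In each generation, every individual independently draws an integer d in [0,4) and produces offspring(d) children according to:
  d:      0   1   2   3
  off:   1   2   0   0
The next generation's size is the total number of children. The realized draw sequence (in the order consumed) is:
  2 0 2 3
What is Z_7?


0

gen 0: Z_0=3, draws=[2, 0, 2], offspring=[0, 1, 0], Z_1=1
gen 1: Z_1=1, draws=[3], offspring=[0], Z_2=0
gen 2: Z_2=0, draws=[], offspring=[], Z_3=0
gen 3: Z_3=0, draws=[], offspring=[], Z_4=0
gen 4: Z_4=0, draws=[], offspring=[], Z_5=0
gen 5: Z_5=0, draws=[], offspring=[], Z_6=0
gen 6: Z_6=0, draws=[], offspring=[], Z_7=0


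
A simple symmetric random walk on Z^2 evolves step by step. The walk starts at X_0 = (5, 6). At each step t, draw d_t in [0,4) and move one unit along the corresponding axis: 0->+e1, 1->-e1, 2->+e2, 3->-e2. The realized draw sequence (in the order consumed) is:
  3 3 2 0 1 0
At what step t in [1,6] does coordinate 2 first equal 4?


t=0: X=(5, 6), d=3 → -e2, X_1=(5, 5)
t=1: X=(5, 5), d=3 → -e2, X_2=(5, 4)
t=2: X=(5, 4), d=2 → +e2, X_3=(5, 5)
t=3: X=(5, 5), d=0 → +e1, X_4=(6, 5)
t=4: X=(6, 5), d=1 → -e1, X_5=(5, 5)
t=5: X=(5, 5), d=0 → +e1, X_6=(6, 5)

2


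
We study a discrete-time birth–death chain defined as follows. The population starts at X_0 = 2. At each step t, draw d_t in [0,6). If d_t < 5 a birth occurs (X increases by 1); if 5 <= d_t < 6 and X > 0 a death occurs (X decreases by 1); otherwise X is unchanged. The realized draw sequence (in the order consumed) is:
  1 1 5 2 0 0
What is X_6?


t=0: X=2, d=1 → birth, X_1=3
t=1: X=3, d=1 → birth, X_2=4
t=2: X=4, d=5 → death, X_3=3
t=3: X=3, d=2 → birth, X_4=4
t=4: X=4, d=0 → birth, X_5=5
t=5: X=5, d=0 → birth, X_6=6

6


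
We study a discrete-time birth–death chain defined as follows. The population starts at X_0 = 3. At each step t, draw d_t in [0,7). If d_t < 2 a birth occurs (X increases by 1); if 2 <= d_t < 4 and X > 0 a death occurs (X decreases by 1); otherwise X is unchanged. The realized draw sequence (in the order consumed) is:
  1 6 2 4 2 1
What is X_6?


3

t=0: X=3, d=1 → birth, X_1=4
t=1: X=4, d=6 → hold, X_2=4
t=2: X=4, d=2 → death, X_3=3
t=3: X=3, d=4 → hold, X_4=3
t=4: X=3, d=2 → death, X_5=2
t=5: X=2, d=1 → birth, X_6=3


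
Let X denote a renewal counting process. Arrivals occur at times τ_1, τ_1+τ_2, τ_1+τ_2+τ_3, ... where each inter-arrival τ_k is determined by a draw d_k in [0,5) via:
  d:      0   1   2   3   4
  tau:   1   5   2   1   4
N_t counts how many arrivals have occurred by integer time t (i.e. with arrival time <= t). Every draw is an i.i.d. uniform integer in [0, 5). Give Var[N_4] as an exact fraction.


Inter-arrival values over d=0..4: [1, 5, 2, 1, 4]
Each d has probability 1/5, so the pmf of τ is: f(1) = 2/5, f(2) = 1/5, f(4) = 1/5, f(5) = 1/5
Let p_n(j) = P(N_n = j), with p_0 = [1]. Condition on τ_1: p_n(0) = P(τ > n), and for j >= 1, p_n(j) = Σ_{k<=n} f(k)·p_{n−k}(j−1)
p_1 = [3/5, 2/5]  (j = 0..1)
p_2 = [2/5, 11/25, 4/25]  (j = 0..2)
p_3 = [2/5, 7/25, 32/125, 8/125]  (j = 0..3)
p_4 = [1/5, 11/25, 1/5, 84/625, 16/625]  (j = 0..4)
E[N_4] = Σ j·p_4(j) = 841/625;  E[N_4²] = Σ j²·p_4(j) = 1787/625
Var[N_4] = 1787/625 − (841/625)² = 409594/390625

409594/390625


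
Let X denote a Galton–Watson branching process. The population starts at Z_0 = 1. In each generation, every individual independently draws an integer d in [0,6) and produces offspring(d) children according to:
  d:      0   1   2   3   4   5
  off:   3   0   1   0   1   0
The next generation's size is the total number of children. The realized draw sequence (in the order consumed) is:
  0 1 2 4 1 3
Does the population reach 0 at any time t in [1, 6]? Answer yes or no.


gen 0: Z_0=1, draws=[0], offspring=[3], Z_1=3
gen 1: Z_1=3, draws=[1, 2, 4], offspring=[0, 1, 1], Z_2=2
gen 2: Z_2=2, draws=[1, 3], offspring=[0, 0], Z_3=0
gen 3: Z_3=0, draws=[], offspring=[], Z_4=0
gen 4: Z_4=0, draws=[], offspring=[], Z_5=0
gen 5: Z_5=0, draws=[], offspring=[], Z_6=0

yes


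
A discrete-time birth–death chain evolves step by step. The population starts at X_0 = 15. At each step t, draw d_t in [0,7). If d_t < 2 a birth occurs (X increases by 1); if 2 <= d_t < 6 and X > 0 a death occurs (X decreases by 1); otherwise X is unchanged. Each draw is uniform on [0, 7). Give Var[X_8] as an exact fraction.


X can drop by at most 1 per step and X_0 = 15 > T = 8, so X_t >= 15 − t >= 7 > 0 for every t <= 8: the floor at 0 (the 'and X > 0' condition) never binds. Hence X_8 = X_0 + Σ_{t<8} Y_t with i.i.d. increments Y_t = y(d_t) ∈ {+1, −1, 0}.
Outcome values over d=0..6: [1, 1, -1, -1, -1, -1, 0]
Σy = -2, Σy² = 6, M = 7
μ = -2/7 = -2/7,  σ² = 6/7 − (-2/7)² = 38/49
Independent increments: Var[X_8] = 8·σ² = 8·(38/49) = 304/49

304/49


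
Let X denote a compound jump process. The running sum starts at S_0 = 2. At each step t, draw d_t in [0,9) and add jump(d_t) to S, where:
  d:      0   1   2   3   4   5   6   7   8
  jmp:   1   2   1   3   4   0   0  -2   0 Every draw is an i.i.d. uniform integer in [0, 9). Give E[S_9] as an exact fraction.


11

Outcome values over d=0..8: [1, 2, 1, 3, 4, 0, 0, -2, 0]
Σy = 9, Σy² = 35, M = 9
μ = 9/9 = 1,  σ² = 35/9 − (1)² = 26/9
E[S_9] = 2 + 9·(1) = 11


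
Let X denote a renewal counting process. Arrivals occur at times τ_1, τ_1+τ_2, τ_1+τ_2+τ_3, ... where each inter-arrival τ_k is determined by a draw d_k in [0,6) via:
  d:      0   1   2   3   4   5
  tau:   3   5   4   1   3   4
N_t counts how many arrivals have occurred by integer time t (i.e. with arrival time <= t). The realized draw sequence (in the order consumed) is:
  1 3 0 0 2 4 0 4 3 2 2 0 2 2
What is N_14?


draw d_1=1: τ_1=5, arrival time A_1=5
draw d_2=3: τ_2=1, arrival time A_2=6
draw d_3=0: τ_3=3, arrival time A_3=9
draw d_4=0: τ_4=3, arrival time A_4=12
draw d_5=2: τ_5=4, arrival time A_5=16
draw d_6=4: τ_6=3, arrival time A_6=19
draw d_7=0: τ_7=3, arrival time A_7=22
draw d_8=4: τ_8=3, arrival time A_8=25
draw d_9=3: τ_9=1, arrival time A_9=26
draw d_10=2: τ_10=4, arrival time A_10=30
draw d_11=2: τ_11=4, arrival time A_11=34
draw d_12=0: τ_12=3, arrival time A_12=37
draw d_13=2: τ_13=4, arrival time A_13=41
draw d_14=2: τ_14=4, arrival time A_14=45
N_t over t=0..14: 0:0 1:0 2:0 3:0 4:0 5:1 6:2 7:2 8:2 9:3 10:3 11:3 12:4 13:4 14:4

4


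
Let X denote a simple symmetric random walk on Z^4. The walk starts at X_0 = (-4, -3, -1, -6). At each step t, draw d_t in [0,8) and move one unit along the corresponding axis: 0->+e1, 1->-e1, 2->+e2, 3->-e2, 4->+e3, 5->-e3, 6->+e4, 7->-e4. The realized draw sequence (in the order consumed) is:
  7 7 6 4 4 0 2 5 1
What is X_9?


t=0: X=(-4, -3, -1, -6), d=7 → -e4, X_1=(-4, -3, -1, -7)
t=1: X=(-4, -3, -1, -7), d=7 → -e4, X_2=(-4, -3, -1, -8)
t=2: X=(-4, -3, -1, -8), d=6 → +e4, X_3=(-4, -3, -1, -7)
t=3: X=(-4, -3, -1, -7), d=4 → +e3, X_4=(-4, -3, 0, -7)
t=4: X=(-4, -3, 0, -7), d=4 → +e3, X_5=(-4, -3, 1, -7)
t=5: X=(-4, -3, 1, -7), d=0 → +e1, X_6=(-3, -3, 1, -7)
t=6: X=(-3, -3, 1, -7), d=2 → +e2, X_7=(-3, -2, 1, -7)
t=7: X=(-3, -2, 1, -7), d=5 → -e3, X_8=(-3, -2, 0, -7)
t=8: X=(-3, -2, 0, -7), d=1 → -e1, X_9=(-4, -2, 0, -7)

(-4, -2, 0, -7)


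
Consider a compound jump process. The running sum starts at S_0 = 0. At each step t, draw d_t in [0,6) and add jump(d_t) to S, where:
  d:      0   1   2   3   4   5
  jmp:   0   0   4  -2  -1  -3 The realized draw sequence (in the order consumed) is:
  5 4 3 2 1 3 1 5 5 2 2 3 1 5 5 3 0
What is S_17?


-12

t=0: S=0, d=5, jump=-3, S_1=-3
t=1: S=-3, d=4, jump=-1, S_2=-4
t=2: S=-4, d=3, jump=-2, S_3=-6
t=3: S=-6, d=2, jump=4, S_4=-2
t=4: S=-2, d=1, jump=0, S_5=-2
t=5: S=-2, d=3, jump=-2, S_6=-4
t=6: S=-4, d=1, jump=0, S_7=-4
t=7: S=-4, d=5, jump=-3, S_8=-7
t=8: S=-7, d=5, jump=-3, S_9=-10
t=9: S=-10, d=2, jump=4, S_10=-6
t=10: S=-6, d=2, jump=4, S_11=-2
t=11: S=-2, d=3, jump=-2, S_12=-4
t=12: S=-4, d=1, jump=0, S_13=-4
t=13: S=-4, d=5, jump=-3, S_14=-7
t=14: S=-7, d=5, jump=-3, S_15=-10
t=15: S=-10, d=3, jump=-2, S_16=-12
t=16: S=-12, d=0, jump=0, S_17=-12


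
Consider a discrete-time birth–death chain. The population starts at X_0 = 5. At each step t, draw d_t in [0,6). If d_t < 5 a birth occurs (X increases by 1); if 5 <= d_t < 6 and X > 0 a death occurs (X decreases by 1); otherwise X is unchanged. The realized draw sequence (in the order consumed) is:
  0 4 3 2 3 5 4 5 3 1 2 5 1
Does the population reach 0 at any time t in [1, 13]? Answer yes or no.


t=0: X=5, d=0 → birth, X_1=6
t=1: X=6, d=4 → birth, X_2=7
t=2: X=7, d=3 → birth, X_3=8
t=3: X=8, d=2 → birth, X_4=9
t=4: X=9, d=3 → birth, X_5=10
t=5: X=10, d=5 → death, X_6=9
t=6: X=9, d=4 → birth, X_7=10
t=7: X=10, d=5 → death, X_8=9
t=8: X=9, d=3 → birth, X_9=10
t=9: X=10, d=1 → birth, X_10=11
t=10: X=11, d=2 → birth, X_11=12
t=11: X=12, d=5 → death, X_12=11
t=12: X=11, d=1 → birth, X_13=12

no


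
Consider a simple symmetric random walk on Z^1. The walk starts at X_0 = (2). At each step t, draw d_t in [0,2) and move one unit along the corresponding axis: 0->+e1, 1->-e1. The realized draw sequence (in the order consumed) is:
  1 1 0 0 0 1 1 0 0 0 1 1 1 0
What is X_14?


t=0: X=(2), d=1 → -e1, X_1=(1)
t=1: X=(1), d=1 → -e1, X_2=(0)
t=2: X=(0), d=0 → +e1, X_3=(1)
t=3: X=(1), d=0 → +e1, X_4=(2)
t=4: X=(2), d=0 → +e1, X_5=(3)
t=5: X=(3), d=1 → -e1, X_6=(2)
t=6: X=(2), d=1 → -e1, X_7=(1)
t=7: X=(1), d=0 → +e1, X_8=(2)
t=8: X=(2), d=0 → +e1, X_9=(3)
t=9: X=(3), d=0 → +e1, X_10=(4)
t=10: X=(4), d=1 → -e1, X_11=(3)
t=11: X=(3), d=1 → -e1, X_12=(2)
t=12: X=(2), d=1 → -e1, X_13=(1)
t=13: X=(1), d=0 → +e1, X_14=(2)

(2)


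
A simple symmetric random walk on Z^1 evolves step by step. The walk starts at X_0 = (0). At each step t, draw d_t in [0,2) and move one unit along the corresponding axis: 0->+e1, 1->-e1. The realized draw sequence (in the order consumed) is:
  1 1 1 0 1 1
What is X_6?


(-4)

t=0: X=(0), d=1 → -e1, X_1=(-1)
t=1: X=(-1), d=1 → -e1, X_2=(-2)
t=2: X=(-2), d=1 → -e1, X_3=(-3)
t=3: X=(-3), d=0 → +e1, X_4=(-2)
t=4: X=(-2), d=1 → -e1, X_5=(-3)
t=5: X=(-3), d=1 → -e1, X_6=(-4)


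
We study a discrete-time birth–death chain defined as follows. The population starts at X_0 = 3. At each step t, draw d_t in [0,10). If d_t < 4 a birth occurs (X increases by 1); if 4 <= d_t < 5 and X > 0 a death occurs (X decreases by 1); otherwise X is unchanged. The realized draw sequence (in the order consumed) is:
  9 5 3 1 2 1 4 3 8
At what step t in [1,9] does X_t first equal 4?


3

t=0: X=3, d=9 → hold, X_1=3
t=1: X=3, d=5 → hold, X_2=3
t=2: X=3, d=3 → birth, X_3=4
t=3: X=4, d=1 → birth, X_4=5
t=4: X=5, d=2 → birth, X_5=6
t=5: X=6, d=1 → birth, X_6=7
t=6: X=7, d=4 → death, X_7=6
t=7: X=6, d=3 → birth, X_8=7
t=8: X=7, d=8 → hold, X_9=7


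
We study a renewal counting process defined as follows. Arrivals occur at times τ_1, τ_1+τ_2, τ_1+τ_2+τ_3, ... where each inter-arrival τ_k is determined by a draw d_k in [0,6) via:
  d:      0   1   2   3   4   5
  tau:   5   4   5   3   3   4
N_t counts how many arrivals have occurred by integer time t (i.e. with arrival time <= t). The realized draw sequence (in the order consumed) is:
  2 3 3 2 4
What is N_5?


1

draw d_1=2: τ_1=5, arrival time A_1=5
draw d_2=3: τ_2=3, arrival time A_2=8
draw d_3=3: τ_3=3, arrival time A_3=11
draw d_4=2: τ_4=5, arrival time A_4=16
draw d_5=4: τ_5=3, arrival time A_5=19
N_t over t=0..5: 0:0 1:0 2:0 3:0 4:0 5:1


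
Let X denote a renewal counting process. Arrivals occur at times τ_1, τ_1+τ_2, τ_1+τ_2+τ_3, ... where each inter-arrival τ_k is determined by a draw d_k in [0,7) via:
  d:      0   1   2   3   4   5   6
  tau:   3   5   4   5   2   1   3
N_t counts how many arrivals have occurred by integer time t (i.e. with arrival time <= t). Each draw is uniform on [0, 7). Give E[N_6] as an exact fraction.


Inter-arrival values over d=0..6: [3, 5, 4, 5, 2, 1, 3]
Each d has probability 1/7, so the pmf of τ is: f(1) = 1/7, f(2) = 1/7, f(3) = 2/7, f(4) = 1/7, f(5) = 2/7
Renewal equation for m(n) = E[N_n]: condition on τ_1 = k (if k <= n, one arrival plus a fresh copy on the remaining n−k steps): m(n) = F(n) + Σ_{k<=n} f(k)·m(n−k), where F(n) = P(τ <= n) and m(0) = 0
m(1) = F(1) = 1/7
m(2) = F(2) + f(1)·m(1) = 2/7 + 1/7·1/7 = 15/49
m(3) = F(3) + f(1)·m(2) + f(2)·m(1) = 4/7 + 1/7·15/49 + 1/7·1/7 = 218/343
m(4) = F(4) + f(1)·m(3) + f(2)·m(2) + f(3)·m(1) = 5/7 + 1/7·218/343 + 1/7·15/49 + 2/7·1/7 = 2136/2401
m(5) = F(5) + f(1)·m(4) + f(2)·m(3) + f(3)·m(2) + f(4)·m(1) = 1 + 1/7·2136/2401 + 1/7·218/343 + 2/7·15/49 + 1/7·1/7 = 22282/16807
m(6) = F(6) + f(1)·m(5) + f(2)·m(4) + f(3)·m(3) + f(4)·m(2) + f(5)·m(1) = 1 + 1/7·22282/16807 + 1/7·2136/2401 + 2/7·218/343 + 1/7·15/49 + 2/7·1/7 = 186194/117649
E[N_6] = m(6) = 186194/117649

186194/117649


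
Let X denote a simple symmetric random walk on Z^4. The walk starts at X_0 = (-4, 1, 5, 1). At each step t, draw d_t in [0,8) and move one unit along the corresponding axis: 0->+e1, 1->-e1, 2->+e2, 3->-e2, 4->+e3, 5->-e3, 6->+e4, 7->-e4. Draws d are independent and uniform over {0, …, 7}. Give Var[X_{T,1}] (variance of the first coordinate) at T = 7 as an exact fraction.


Outcome values over d=0..7: [1, -1, 0, 0, 0, 0, 0, 0]
Σy = 0, Σy² = 2, M = 8
μ = 0/8 = 0,  σ² = 2/8 − (0)² = 1/4
Independent increments: Var[X_7] = 7·σ² = 7·(1/4) = 7/4

7/4


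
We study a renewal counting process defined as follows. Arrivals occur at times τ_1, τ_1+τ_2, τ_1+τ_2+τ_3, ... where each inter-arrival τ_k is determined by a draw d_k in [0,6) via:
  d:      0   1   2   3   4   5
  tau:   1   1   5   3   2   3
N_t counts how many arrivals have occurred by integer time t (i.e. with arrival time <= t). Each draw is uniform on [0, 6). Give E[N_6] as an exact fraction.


13259/5832

Inter-arrival values over d=0..5: [1, 1, 5, 3, 2, 3]
Each d has probability 1/6, so the pmf of τ is: f(1) = 1/3, f(2) = 1/6, f(3) = 1/3, f(5) = 1/6
Renewal equation for m(n) = E[N_n]: condition on τ_1 = k (if k <= n, one arrival plus a fresh copy on the remaining n−k steps): m(n) = F(n) + Σ_{k<=n} f(k)·m(n−k), where F(n) = P(τ <= n) and m(0) = 0
m(1) = F(1) = 1/3
m(2) = F(2) + f(1)·m(1) = 1/2 + 1/3·1/3 = 11/18
m(3) = F(3) + f(1)·m(2) + f(2)·m(1) = 5/6 + 1/3·11/18 + 1/6·1/3 = 59/54
m(4) = F(4) + f(1)·m(3) + f(2)·m(2) + f(3)·m(1) = 5/6 + 1/3·59/54 + 1/6·11/18 + 1/3·1/3 = 457/324
m(5) = F(5) + f(1)·m(4) + f(2)·m(3) + f(3)·m(2) = 1 + 1/3·457/324 + 1/6·59/54 + 1/3·11/18 = 451/243
m(6) = F(6) + f(1)·m(5) + f(2)·m(4) + f(3)·m(3) + f(5)·m(1) = 1 + 1/3·451/243 + 1/6·457/324 + 1/3·59/54 + 1/6·1/3 = 13259/5832
E[N_6] = m(6) = 13259/5832


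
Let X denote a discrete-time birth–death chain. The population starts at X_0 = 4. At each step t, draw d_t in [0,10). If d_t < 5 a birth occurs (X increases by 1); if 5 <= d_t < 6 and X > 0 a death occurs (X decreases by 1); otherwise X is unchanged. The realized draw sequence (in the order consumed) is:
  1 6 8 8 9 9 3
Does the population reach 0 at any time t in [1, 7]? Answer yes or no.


no

t=0: X=4, d=1 → birth, X_1=5
t=1: X=5, d=6 → hold, X_2=5
t=2: X=5, d=8 → hold, X_3=5
t=3: X=5, d=8 → hold, X_4=5
t=4: X=5, d=9 → hold, X_5=5
t=5: X=5, d=9 → hold, X_6=5
t=6: X=5, d=3 → birth, X_7=6


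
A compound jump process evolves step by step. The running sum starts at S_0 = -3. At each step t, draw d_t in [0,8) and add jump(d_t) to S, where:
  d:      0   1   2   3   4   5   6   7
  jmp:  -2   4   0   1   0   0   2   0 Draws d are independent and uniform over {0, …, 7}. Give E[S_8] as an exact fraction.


2

Outcome values over d=0..7: [-2, 4, 0, 1, 0, 0, 2, 0]
Σy = 5, Σy² = 25, M = 8
μ = 5/8 = 5/8,  σ² = 25/8 − (5/8)² = 175/64
E[S_8] = -3 + 8·(5/8) = 2


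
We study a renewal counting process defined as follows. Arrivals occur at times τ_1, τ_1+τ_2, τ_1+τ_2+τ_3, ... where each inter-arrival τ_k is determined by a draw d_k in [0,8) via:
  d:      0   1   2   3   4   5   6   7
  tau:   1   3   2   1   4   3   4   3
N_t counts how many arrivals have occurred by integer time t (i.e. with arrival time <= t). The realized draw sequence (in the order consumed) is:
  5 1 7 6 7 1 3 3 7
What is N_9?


draw d_1=5: τ_1=3, arrival time A_1=3
draw d_2=1: τ_2=3, arrival time A_2=6
draw d_3=7: τ_3=3, arrival time A_3=9
draw d_4=6: τ_4=4, arrival time A_4=13
draw d_5=7: τ_5=3, arrival time A_5=16
draw d_6=1: τ_6=3, arrival time A_6=19
draw d_7=3: τ_7=1, arrival time A_7=20
draw d_8=3: τ_8=1, arrival time A_8=21
draw d_9=7: τ_9=3, arrival time A_9=24
N_t over t=0..9: 0:0 1:0 2:0 3:1 4:1 5:1 6:2 7:2 8:2 9:3

3


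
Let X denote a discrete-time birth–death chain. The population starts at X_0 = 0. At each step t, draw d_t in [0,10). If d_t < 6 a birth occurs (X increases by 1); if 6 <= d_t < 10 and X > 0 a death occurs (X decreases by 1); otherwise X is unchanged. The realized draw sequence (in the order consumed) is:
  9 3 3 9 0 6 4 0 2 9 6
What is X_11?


2

t=0: X=0, d=9 → hold, X_1=0
t=1: X=0, d=3 → birth, X_2=1
t=2: X=1, d=3 → birth, X_3=2
t=3: X=2, d=9 → death, X_4=1
t=4: X=1, d=0 → birth, X_5=2
t=5: X=2, d=6 → death, X_6=1
t=6: X=1, d=4 → birth, X_7=2
t=7: X=2, d=0 → birth, X_8=3
t=8: X=3, d=2 → birth, X_9=4
t=9: X=4, d=9 → death, X_10=3
t=10: X=3, d=6 → death, X_11=2


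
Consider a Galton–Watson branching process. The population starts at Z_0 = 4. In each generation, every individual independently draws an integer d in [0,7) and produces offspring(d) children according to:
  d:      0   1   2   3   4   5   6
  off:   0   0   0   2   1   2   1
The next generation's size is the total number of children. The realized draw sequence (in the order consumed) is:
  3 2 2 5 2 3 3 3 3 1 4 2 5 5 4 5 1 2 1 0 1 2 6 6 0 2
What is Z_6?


0

gen 0: Z_0=4, draws=[3, 2, 2, 5], offspring=[2, 0, 0, 2], Z_1=4
gen 1: Z_1=4, draws=[2, 3, 3, 3], offspring=[0, 2, 2, 2], Z_2=6
gen 2: Z_2=6, draws=[3, 1, 4, 2, 5, 5], offspring=[2, 0, 1, 0, 2, 2], Z_3=7
gen 3: Z_3=7, draws=[4, 5, 1, 2, 1, 0, 1], offspring=[1, 2, 0, 0, 0, 0, 0], Z_4=3
gen 4: Z_4=3, draws=[2, 6, 6], offspring=[0, 1, 1], Z_5=2
gen 5: Z_5=2, draws=[0, 2], offspring=[0, 0], Z_6=0


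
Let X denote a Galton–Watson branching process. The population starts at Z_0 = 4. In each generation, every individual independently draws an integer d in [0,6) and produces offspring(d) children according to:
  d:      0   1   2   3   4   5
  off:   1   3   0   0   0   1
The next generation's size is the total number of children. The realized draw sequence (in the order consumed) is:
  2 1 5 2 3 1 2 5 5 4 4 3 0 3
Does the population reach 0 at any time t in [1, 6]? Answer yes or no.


gen 0: Z_0=4, draws=[2, 1, 5, 2], offspring=[0, 3, 1, 0], Z_1=4
gen 1: Z_1=4, draws=[3, 1, 2, 5], offspring=[0, 3, 0, 1], Z_2=4
gen 2: Z_2=4, draws=[5, 4, 4, 3], offspring=[1, 0, 0, 0], Z_3=1
gen 3: Z_3=1, draws=[0], offspring=[1], Z_4=1
gen 4: Z_4=1, draws=[3], offspring=[0], Z_5=0
gen 5: Z_5=0, draws=[], offspring=[], Z_6=0

yes


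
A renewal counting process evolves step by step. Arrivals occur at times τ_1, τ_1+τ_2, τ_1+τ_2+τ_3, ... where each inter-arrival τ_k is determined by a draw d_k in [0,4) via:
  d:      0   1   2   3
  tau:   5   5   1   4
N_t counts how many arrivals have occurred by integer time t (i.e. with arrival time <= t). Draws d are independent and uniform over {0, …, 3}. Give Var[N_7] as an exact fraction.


Inter-arrival values over d=0..3: [5, 5, 1, 4]
Each d has probability 1/4, so the pmf of τ is: f(1) = 1/4, f(4) = 1/4, f(5) = 1/2
Let p_n(j) = P(N_n = j), with p_0 = [1]. Condition on τ_1: p_n(0) = P(τ > n), and for j >= 1, p_n(j) = Σ_{k<=n} f(k)·p_{n−k}(j−1)
p_1 = [3/4, 1/4]  (j = 0..1)
p_2 = [3/4, 3/16, 1/16]  (j = 0..2)
p_3 = [3/4, 3/16, 3/64, 1/64]  (j = 0..3)
p_4 = [1/2, 7/16, 3/64, 3/256, 1/256]  (j = 0..4)
p_5 = [0, 13/16, 11/64, 3/256, 3/1024, 1/1024]  (j = 0..5)
p_6 = [0, 9/16, 3/8, 15/256, 3/1024, 3/4096, 1/4096]  (j = 0..6)
p_7 = [0, 9/16, 9/32, 35/256, 19/1024, 3/4096, 3/16384, 1/16384]  (j = 0..7)
E[N_7] = Σ j·p_7(j) = 26453/16384;  E[N_7²] = Σ j²·p_7(j) = 53129/16384
Var[N_7] = 53129/16384 − (26453/16384)² = 170704327/268435456

170704327/268435456


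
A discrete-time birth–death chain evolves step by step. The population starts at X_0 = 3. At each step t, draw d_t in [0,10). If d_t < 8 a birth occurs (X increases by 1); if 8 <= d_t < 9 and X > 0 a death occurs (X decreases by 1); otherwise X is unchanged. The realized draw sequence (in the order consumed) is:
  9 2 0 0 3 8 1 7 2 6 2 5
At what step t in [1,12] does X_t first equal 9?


t=0: X=3, d=9 → hold, X_1=3
t=1: X=3, d=2 → birth, X_2=4
t=2: X=4, d=0 → birth, X_3=5
t=3: X=5, d=0 → birth, X_4=6
t=4: X=6, d=3 → birth, X_5=7
t=5: X=7, d=8 → death, X_6=6
t=6: X=6, d=1 → birth, X_7=7
t=7: X=7, d=7 → birth, X_8=8
t=8: X=8, d=2 → birth, X_9=9
t=9: X=9, d=6 → birth, X_10=10
t=10: X=10, d=2 → birth, X_11=11
t=11: X=11, d=5 → birth, X_12=12

9


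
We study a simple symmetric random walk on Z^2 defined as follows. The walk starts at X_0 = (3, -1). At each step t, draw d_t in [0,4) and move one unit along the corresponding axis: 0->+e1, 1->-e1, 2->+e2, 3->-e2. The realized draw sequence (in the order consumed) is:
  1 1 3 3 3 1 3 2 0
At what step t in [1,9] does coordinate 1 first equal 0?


t=0: X=(3, -1), d=1 → -e1, X_1=(2, -1)
t=1: X=(2, -1), d=1 → -e1, X_2=(1, -1)
t=2: X=(1, -1), d=3 → -e2, X_3=(1, -2)
t=3: X=(1, -2), d=3 → -e2, X_4=(1, -3)
t=4: X=(1, -3), d=3 → -e2, X_5=(1, -4)
t=5: X=(1, -4), d=1 → -e1, X_6=(0, -4)
t=6: X=(0, -4), d=3 → -e2, X_7=(0, -5)
t=7: X=(0, -5), d=2 → +e2, X_8=(0, -4)
t=8: X=(0, -4), d=0 → +e1, X_9=(1, -4)

6


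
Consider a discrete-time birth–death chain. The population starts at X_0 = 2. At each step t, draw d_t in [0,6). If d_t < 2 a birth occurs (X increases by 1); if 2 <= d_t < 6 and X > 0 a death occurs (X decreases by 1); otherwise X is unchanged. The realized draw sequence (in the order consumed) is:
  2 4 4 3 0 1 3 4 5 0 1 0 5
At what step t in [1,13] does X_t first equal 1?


1

t=0: X=2, d=2 → death, X_1=1
t=1: X=1, d=4 → death, X_2=0
t=2: X=0, d=4 → hold, X_3=0
t=3: X=0, d=3 → hold, X_4=0
t=4: X=0, d=0 → birth, X_5=1
t=5: X=1, d=1 → birth, X_6=2
t=6: X=2, d=3 → death, X_7=1
t=7: X=1, d=4 → death, X_8=0
t=8: X=0, d=5 → hold, X_9=0
t=9: X=0, d=0 → birth, X_10=1
t=10: X=1, d=1 → birth, X_11=2
t=11: X=2, d=0 → birth, X_12=3
t=12: X=3, d=5 → death, X_13=2


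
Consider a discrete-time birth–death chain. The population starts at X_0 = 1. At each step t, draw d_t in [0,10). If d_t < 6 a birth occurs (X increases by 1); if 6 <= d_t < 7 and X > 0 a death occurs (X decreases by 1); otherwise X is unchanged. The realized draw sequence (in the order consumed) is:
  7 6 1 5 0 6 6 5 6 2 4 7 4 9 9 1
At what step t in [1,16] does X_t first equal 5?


16

t=0: X=1, d=7 → hold, X_1=1
t=1: X=1, d=6 → death, X_2=0
t=2: X=0, d=1 → birth, X_3=1
t=3: X=1, d=5 → birth, X_4=2
t=4: X=2, d=0 → birth, X_5=3
t=5: X=3, d=6 → death, X_6=2
t=6: X=2, d=6 → death, X_7=1
t=7: X=1, d=5 → birth, X_8=2
t=8: X=2, d=6 → death, X_9=1
t=9: X=1, d=2 → birth, X_10=2
t=10: X=2, d=4 → birth, X_11=3
t=11: X=3, d=7 → hold, X_12=3
t=12: X=3, d=4 → birth, X_13=4
t=13: X=4, d=9 → hold, X_14=4
t=14: X=4, d=9 → hold, X_15=4
t=15: X=4, d=1 → birth, X_16=5


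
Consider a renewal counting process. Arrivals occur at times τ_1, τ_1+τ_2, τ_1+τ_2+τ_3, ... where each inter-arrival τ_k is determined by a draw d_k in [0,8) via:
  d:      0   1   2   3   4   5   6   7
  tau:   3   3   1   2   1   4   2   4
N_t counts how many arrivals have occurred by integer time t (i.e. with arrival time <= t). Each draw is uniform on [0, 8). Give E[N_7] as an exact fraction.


Inter-arrival values over d=0..7: [3, 3, 1, 2, 1, 4, 2, 4]
Each d has probability 1/8, so the pmf of τ is: f(1) = 1/4, f(2) = 1/4, f(3) = 1/4, f(4) = 1/4
Renewal equation for m(n) = E[N_n]: condition on τ_1 = k (if k <= n, one arrival plus a fresh copy on the remaining n−k steps): m(n) = F(n) + Σ_{k<=n} f(k)·m(n−k), where F(n) = P(τ <= n) and m(0) = 0
m(1) = F(1) = 1/4
m(2) = F(2) + f(1)·m(1) = 1/2 + 1/4·1/4 = 9/16
m(3) = F(3) + f(1)·m(2) + f(2)·m(1) = 3/4 + 1/4·9/16 + 1/4·1/4 = 61/64
m(4) = F(4) + f(1)·m(3) + f(2)·m(2) + f(3)·m(1) = 1 + 1/4·61/64 + 1/4·9/16 + 1/4·1/4 = 369/256
m(5) = F(5) + f(1)·m(4) + f(2)·m(3) + f(3)·m(2) + f(4)·m(1) = 1 + 1/4·369/256 + 1/4·61/64 + 1/4·9/16 + 1/4·1/4 = 1845/1024
m(6) = F(6) + f(1)·m(5) + f(2)·m(4) + f(3)·m(3) + f(4)·m(2) = 1 + 1/4·1845/1024 + 1/4·369/256 + 1/4·61/64 + 1/4·9/16 = 8969/4096
m(7) = F(7) + f(1)·m(6) + f(2)·m(5) + f(3)·m(4) + f(4)·m(3) = 1 + 1/4·8969/4096 + 1/4·1845/1024 + 1/4·369/256 + 1/4·61/64 = 42541/16384
E[N_7] = m(7) = 42541/16384

42541/16384


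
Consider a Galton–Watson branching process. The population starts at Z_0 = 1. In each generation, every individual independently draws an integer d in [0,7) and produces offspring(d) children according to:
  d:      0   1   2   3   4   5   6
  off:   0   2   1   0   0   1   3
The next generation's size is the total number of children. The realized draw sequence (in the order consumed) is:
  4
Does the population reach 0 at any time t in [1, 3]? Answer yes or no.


gen 0: Z_0=1, draws=[4], offspring=[0], Z_1=0
gen 1: Z_1=0, draws=[], offspring=[], Z_2=0
gen 2: Z_2=0, draws=[], offspring=[], Z_3=0

yes


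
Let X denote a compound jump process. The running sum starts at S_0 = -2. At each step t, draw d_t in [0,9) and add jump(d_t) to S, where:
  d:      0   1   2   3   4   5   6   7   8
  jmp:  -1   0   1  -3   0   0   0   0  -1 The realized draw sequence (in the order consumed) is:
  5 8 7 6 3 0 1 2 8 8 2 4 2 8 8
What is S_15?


-8

t=0: S=-2, d=5, jump=0, S_1=-2
t=1: S=-2, d=8, jump=-1, S_2=-3
t=2: S=-3, d=7, jump=0, S_3=-3
t=3: S=-3, d=6, jump=0, S_4=-3
t=4: S=-3, d=3, jump=-3, S_5=-6
t=5: S=-6, d=0, jump=-1, S_6=-7
t=6: S=-7, d=1, jump=0, S_7=-7
t=7: S=-7, d=2, jump=1, S_8=-6
t=8: S=-6, d=8, jump=-1, S_9=-7
t=9: S=-7, d=8, jump=-1, S_10=-8
t=10: S=-8, d=2, jump=1, S_11=-7
t=11: S=-7, d=4, jump=0, S_12=-7
t=12: S=-7, d=2, jump=1, S_13=-6
t=13: S=-6, d=8, jump=-1, S_14=-7
t=14: S=-7, d=8, jump=-1, S_15=-8


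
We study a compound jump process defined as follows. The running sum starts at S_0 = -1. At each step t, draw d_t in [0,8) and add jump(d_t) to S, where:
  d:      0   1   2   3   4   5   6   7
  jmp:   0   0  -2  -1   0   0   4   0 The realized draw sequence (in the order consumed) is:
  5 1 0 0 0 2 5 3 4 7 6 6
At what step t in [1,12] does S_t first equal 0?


t=0: S=-1, d=5, jump=0, S_1=-1
t=1: S=-1, d=1, jump=0, S_2=-1
t=2: S=-1, d=0, jump=0, S_3=-1
t=3: S=-1, d=0, jump=0, S_4=-1
t=4: S=-1, d=0, jump=0, S_5=-1
t=5: S=-1, d=2, jump=-2, S_6=-3
t=6: S=-3, d=5, jump=0, S_7=-3
t=7: S=-3, d=3, jump=-1, S_8=-4
t=8: S=-4, d=4, jump=0, S_9=-4
t=9: S=-4, d=7, jump=0, S_10=-4
t=10: S=-4, d=6, jump=4, S_11=0
t=11: S=0, d=6, jump=4, S_12=4

11


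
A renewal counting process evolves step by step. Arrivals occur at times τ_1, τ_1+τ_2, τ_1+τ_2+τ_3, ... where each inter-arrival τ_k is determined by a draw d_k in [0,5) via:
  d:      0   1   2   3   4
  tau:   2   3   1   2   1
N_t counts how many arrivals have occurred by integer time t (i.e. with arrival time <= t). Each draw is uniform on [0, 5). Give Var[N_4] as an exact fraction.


205524/390625

Inter-arrival values over d=0..4: [2, 3, 1, 2, 1]
Each d has probability 1/5, so the pmf of τ is: f(1) = 2/5, f(2) = 2/5, f(3) = 1/5
Let p_n(j) = P(N_n = j), with p_0 = [1]. Condition on τ_1: p_n(0) = P(τ > n), and for j >= 1, p_n(j) = Σ_{k<=n} f(k)·p_{n−k}(j−1)
p_1 = [3/5, 2/5]  (j = 0..1)
p_2 = [1/5, 16/25, 4/25]  (j = 0..2)
p_3 = [0, 13/25, 52/125, 8/125]  (j = 0..3)
p_4 = [0, 1/5, 68/125, 144/625, 16/625]  (j = 0..4)
E[N_4] = Σ j·p_4(j) = 1301/625;  E[N_4²] = Σ j²·p_4(j) = 3037/625
Var[N_4] = 3037/625 − (1301/625)² = 205524/390625


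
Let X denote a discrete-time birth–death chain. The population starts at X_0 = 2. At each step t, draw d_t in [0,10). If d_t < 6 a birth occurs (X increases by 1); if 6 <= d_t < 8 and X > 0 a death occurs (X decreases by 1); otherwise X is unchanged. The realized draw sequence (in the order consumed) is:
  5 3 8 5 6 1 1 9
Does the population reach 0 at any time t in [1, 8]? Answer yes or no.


t=0: X=2, d=5 → birth, X_1=3
t=1: X=3, d=3 → birth, X_2=4
t=2: X=4, d=8 → hold, X_3=4
t=3: X=4, d=5 → birth, X_4=5
t=4: X=5, d=6 → death, X_5=4
t=5: X=4, d=1 → birth, X_6=5
t=6: X=5, d=1 → birth, X_7=6
t=7: X=6, d=9 → hold, X_8=6

no


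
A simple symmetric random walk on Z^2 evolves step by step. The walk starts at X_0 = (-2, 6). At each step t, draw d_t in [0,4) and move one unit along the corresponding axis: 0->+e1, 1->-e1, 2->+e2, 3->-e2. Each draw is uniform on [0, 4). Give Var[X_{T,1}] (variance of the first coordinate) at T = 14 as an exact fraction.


Outcome values over d=0..3: [1, -1, 0, 0]
Σy = 0, Σy² = 2, M = 4
μ = 0/4 = 0,  σ² = 2/4 − (0)² = 1/2
Independent increments: Var[X_14] = 14·σ² = 14·(1/2) = 7

7


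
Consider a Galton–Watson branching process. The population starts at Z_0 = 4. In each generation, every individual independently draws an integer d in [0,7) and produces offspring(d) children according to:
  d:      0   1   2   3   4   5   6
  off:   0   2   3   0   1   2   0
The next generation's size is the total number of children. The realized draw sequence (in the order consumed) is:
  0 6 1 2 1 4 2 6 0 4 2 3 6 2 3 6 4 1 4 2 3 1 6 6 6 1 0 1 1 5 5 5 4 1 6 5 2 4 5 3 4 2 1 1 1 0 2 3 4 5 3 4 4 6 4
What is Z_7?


18

gen 0: Z_0=4, draws=[0, 6, 1, 2], offspring=[0, 0, 2, 3], Z_1=5
gen 1: Z_1=5, draws=[1, 4, 2, 6, 0], offspring=[2, 1, 3, 0, 0], Z_2=6
gen 2: Z_2=6, draws=[4, 2, 3, 6, 2, 3], offspring=[1, 3, 0, 0, 3, 0], Z_3=7
gen 3: Z_3=7, draws=[6, 4, 1, 4, 2, 3, 1], offspring=[0, 1, 2, 1, 3, 0, 2], Z_4=9
gen 4: Z_4=9, draws=[6, 6, 6, 1, 0, 1, 1, 5, 5], offspring=[0, 0, 0, 2, 0, 2, 2, 2, 2], Z_5=10
gen 5: Z_5=10, draws=[5, 4, 1, 6, 5, 2, 4, 5, 3, 4], offspring=[2, 1, 2, 0, 2, 3, 1, 2, 0, 1], Z_6=14
gen 6: Z_6=14, draws=[2, 1, 1, 1, 0, 2, 3, 4, 5, 3, 4, 4, 6, 4], offspring=[3, 2, 2, 2, 0, 3, 0, 1, 2, 0, 1, 1, 0, 1], Z_7=18


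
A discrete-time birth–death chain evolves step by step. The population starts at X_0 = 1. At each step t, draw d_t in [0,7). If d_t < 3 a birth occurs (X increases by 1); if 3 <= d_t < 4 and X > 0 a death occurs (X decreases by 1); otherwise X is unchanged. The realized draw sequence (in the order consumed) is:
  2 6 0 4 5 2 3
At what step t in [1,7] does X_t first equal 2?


t=0: X=1, d=2 → birth, X_1=2
t=1: X=2, d=6 → hold, X_2=2
t=2: X=2, d=0 → birth, X_3=3
t=3: X=3, d=4 → hold, X_4=3
t=4: X=3, d=5 → hold, X_5=3
t=5: X=3, d=2 → birth, X_6=4
t=6: X=4, d=3 → death, X_7=3

1


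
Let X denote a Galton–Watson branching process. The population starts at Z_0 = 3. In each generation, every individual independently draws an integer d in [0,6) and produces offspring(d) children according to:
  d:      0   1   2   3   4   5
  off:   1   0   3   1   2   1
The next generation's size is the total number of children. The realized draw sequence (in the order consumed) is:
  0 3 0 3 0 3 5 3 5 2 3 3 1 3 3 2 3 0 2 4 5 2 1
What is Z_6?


gen 0: Z_0=3, draws=[0, 3, 0], offspring=[1, 1, 1], Z_1=3
gen 1: Z_1=3, draws=[3, 0, 3], offspring=[1, 1, 1], Z_2=3
gen 2: Z_2=3, draws=[5, 3, 5], offspring=[1, 1, 1], Z_3=3
gen 3: Z_3=3, draws=[2, 3, 3], offspring=[3, 1, 1], Z_4=5
gen 4: Z_4=5, draws=[1, 3, 3, 2, 3], offspring=[0, 1, 1, 3, 1], Z_5=6
gen 5: Z_5=6, draws=[0, 2, 4, 5, 2, 1], offspring=[1, 3, 2, 1, 3, 0], Z_6=10

10


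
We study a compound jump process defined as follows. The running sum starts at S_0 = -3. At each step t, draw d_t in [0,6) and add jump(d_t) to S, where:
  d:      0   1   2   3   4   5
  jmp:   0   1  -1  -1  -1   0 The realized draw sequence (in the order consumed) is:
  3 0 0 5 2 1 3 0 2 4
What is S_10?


t=0: S=-3, d=3, jump=-1, S_1=-4
t=1: S=-4, d=0, jump=0, S_2=-4
t=2: S=-4, d=0, jump=0, S_3=-4
t=3: S=-4, d=5, jump=0, S_4=-4
t=4: S=-4, d=2, jump=-1, S_5=-5
t=5: S=-5, d=1, jump=1, S_6=-4
t=6: S=-4, d=3, jump=-1, S_7=-5
t=7: S=-5, d=0, jump=0, S_8=-5
t=8: S=-5, d=2, jump=-1, S_9=-6
t=9: S=-6, d=4, jump=-1, S_10=-7

-7


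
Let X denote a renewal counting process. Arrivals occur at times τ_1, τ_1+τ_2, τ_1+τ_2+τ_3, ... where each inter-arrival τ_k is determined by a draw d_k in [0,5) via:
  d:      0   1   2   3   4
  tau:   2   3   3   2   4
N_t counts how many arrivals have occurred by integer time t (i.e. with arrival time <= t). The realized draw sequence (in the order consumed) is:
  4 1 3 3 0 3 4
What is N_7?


draw d_1=4: τ_1=4, arrival time A_1=4
draw d_2=1: τ_2=3, arrival time A_2=7
draw d_3=3: τ_3=2, arrival time A_3=9
draw d_4=3: τ_4=2, arrival time A_4=11
draw d_5=0: τ_5=2, arrival time A_5=13
draw d_6=3: τ_6=2, arrival time A_6=15
draw d_7=4: τ_7=4, arrival time A_7=19
N_t over t=0..7: 0:0 1:0 2:0 3:0 4:1 5:1 6:1 7:2

2


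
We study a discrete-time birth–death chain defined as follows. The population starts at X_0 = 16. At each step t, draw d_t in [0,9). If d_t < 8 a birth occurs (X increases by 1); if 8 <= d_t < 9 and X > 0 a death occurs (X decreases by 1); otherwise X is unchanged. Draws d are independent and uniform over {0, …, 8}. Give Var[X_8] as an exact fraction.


X can drop by at most 1 per step and X_0 = 16 > T = 8, so X_t >= 16 − t >= 8 > 0 for every t <= 8: the floor at 0 (the 'and X > 0' condition) never binds. Hence X_8 = X_0 + Σ_{t<8} Y_t with i.i.d. increments Y_t = y(d_t) ∈ {+1, −1, 0}.
Outcome values over d=0..8: [1, 1, 1, 1, 1, 1, 1, 1, -1]
Σy = 7, Σy² = 9, M = 9
μ = 7/9 = 7/9,  σ² = 9/9 − (7/9)² = 32/81
Independent increments: Var[X_8] = 8·σ² = 8·(32/81) = 256/81

256/81


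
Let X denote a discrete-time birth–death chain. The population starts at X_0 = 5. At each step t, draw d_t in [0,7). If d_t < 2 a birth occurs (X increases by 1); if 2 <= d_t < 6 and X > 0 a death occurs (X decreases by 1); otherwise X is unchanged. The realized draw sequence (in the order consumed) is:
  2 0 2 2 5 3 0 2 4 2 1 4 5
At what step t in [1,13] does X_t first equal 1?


6

t=0: X=5, d=2 → death, X_1=4
t=1: X=4, d=0 → birth, X_2=5
t=2: X=5, d=2 → death, X_3=4
t=3: X=4, d=2 → death, X_4=3
t=4: X=3, d=5 → death, X_5=2
t=5: X=2, d=3 → death, X_6=1
t=6: X=1, d=0 → birth, X_7=2
t=7: X=2, d=2 → death, X_8=1
t=8: X=1, d=4 → death, X_9=0
t=9: X=0, d=2 → hold, X_10=0
t=10: X=0, d=1 → birth, X_11=1
t=11: X=1, d=4 → death, X_12=0
t=12: X=0, d=5 → hold, X_13=0


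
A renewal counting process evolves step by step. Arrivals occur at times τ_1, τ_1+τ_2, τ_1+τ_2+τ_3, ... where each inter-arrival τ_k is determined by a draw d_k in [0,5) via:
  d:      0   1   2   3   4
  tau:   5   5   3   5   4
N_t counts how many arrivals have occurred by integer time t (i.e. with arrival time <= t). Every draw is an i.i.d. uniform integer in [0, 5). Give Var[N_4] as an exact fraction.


Inter-arrival values over d=0..4: [5, 5, 3, 5, 4]
Each d has probability 1/5, so the pmf of τ is: f(3) = 1/5, f(4) = 1/5, f(5) = 3/5
Let p_n(j) = P(N_n = j), with p_0 = [1]. Condition on τ_1: p_n(0) = P(τ > n), and for j >= 1, p_n(j) = Σ_{k<=n} f(k)·p_{n−k}(j−1)
p_1 = [1]  (j = 0)
p_2 = [1]  (j = 0)
p_3 = [4/5, 1/5]  (j = 0..1)
p_4 = [3/5, 2/5]  (j = 0..1)
E[N_4] = Σ j·p_4(j) = 2/5;  E[N_4²] = Σ j²·p_4(j) = 2/5
Var[N_4] = 2/5 − (2/5)² = 6/25

6/25
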